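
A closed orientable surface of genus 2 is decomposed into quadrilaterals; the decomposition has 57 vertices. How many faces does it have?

χ = 2 − 2·2 = -2, and every face is a square so 4F = 2E.
V − E + F = -2 with E = 4F/2 gives 57 − (4/2 − 1)·F = -2, so F = 59 and E = 118.

59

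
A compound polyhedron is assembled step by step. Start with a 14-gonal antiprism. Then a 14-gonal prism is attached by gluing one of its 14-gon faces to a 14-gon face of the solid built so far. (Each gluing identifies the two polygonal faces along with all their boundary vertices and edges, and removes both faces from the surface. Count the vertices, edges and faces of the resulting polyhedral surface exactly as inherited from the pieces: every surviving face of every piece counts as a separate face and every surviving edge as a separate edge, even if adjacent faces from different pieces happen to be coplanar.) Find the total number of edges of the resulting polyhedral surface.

A 14-gonal antiprism: V=28, E=56, F=30.
Attach a 14-gonal prism (V=28, E=42, F=16) along a 14-gon: merge 14 vertices and 14 edges, delete both glued faces → V=42, E=84, F=44.
Check: V − E + F = 42 − 84 + 44 = 2.

84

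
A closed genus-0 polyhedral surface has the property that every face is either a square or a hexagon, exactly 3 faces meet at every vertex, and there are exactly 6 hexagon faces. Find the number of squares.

Let x be the number of squares; then F = 6 + x.
Edge–face incidences: 2E = 6·6 + 4·x = 36 + 4x.
Every vertex has degree 3, so 3V = 2E.
Euler: V − E + F = 2 ⇒ (2E)/3 − E + (6 + x) = 2.
Multiply by 6: 2·(2E) − 3·(2E) + 6·(6 + x) = 12, i.e. 36 + 6x − (36 + 4x) = 12.
Collecting terms: 2x = 12, so x = 6.
Then 2E = 36 + 4·6 = 60, so E = 30, V = 2E/3 = 20, F = 6 + 6 = 12.

6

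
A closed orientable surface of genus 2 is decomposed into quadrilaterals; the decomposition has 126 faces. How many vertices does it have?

χ = 2 − 2·2 = -2, and every face is a square so 4F = 2E.
E = 4·126/2 = 252. Then V = -2 + E − F = -2 + 252 − 126 = 124.

124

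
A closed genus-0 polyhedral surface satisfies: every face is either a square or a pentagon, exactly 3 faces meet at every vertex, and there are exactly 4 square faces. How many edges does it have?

Let x be the number of pentagons; then F = 4 + x.
Edge–face incidences: 2E = 4·4 + 5·x = 16 + 5x.
Every vertex has degree 3, so 3V = 2E.
Euler: V − E + F = 2 ⇒ (2E)/3 − E + (4 + x) = 2.
Multiply by 6: 2·(2E) − 3·(2E) + 6·(4 + x) = 12, i.e. 24 + 6x − (16 + 5x) = 12.
Collecting terms: x + 8 = 12, so x = 4.
Then 2E = 16 + 5·4 = 36, so E = 18, V = 2E/3 = 12, F = 4 + 4 = 8.

18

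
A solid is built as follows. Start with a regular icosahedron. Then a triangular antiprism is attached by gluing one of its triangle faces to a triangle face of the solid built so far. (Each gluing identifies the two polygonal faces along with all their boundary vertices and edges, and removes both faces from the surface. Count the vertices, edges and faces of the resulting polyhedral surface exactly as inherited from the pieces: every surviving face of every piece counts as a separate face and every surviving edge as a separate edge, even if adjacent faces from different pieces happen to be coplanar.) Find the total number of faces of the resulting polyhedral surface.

26

A regular icosahedron: V=12, E=30, F=20.
Attach a triangular antiprism (V=6, E=12, F=8) along a 3-gon: merge 3 vertices and 3 edges, delete both glued faces → V=15, E=39, F=26.
Check: V − E + F = 15 − 39 + 26 = 2.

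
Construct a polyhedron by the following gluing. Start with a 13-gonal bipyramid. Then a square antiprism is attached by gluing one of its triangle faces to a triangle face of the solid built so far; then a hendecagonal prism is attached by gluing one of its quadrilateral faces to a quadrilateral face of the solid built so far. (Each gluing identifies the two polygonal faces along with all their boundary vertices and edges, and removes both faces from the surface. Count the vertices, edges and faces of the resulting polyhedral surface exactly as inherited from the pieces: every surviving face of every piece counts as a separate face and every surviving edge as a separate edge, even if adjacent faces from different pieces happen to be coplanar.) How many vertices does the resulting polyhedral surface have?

A 13-gonal bipyramid: V=15, E=39, F=26.
Attach a square antiprism (V=8, E=16, F=10) along a 3-gon: merge 3 vertices and 3 edges, delete both glued faces → V=20, E=52, F=34.
Attach a hendecagonal prism (V=22, E=33, F=13) along a 4-gon: merge 4 vertices and 4 edges, delete both glued faces → V=38, E=81, F=45.
Check: V − E + F = 38 − 81 + 45 = 2.

38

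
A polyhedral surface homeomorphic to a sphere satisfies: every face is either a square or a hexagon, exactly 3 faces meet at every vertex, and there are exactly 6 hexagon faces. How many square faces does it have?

Let x be the number of squares; then F = 6 + x.
Edge–face incidences: 2E = 6·6 + 4·x = 36 + 4x.
Every vertex has degree 3, so 3V = 2E.
Euler: V − E + F = 2 ⇒ (2E)/3 − E + (6 + x) = 2.
Multiply by 6: 2·(2E) − 3·(2E) + 6·(6 + x) = 12, i.e. 36 + 6x − (36 + 4x) = 12.
Collecting terms: 2x = 12, so x = 6.
Then 2E = 36 + 4·6 = 60, so E = 30, V = 2E/3 = 20, F = 6 + 6 = 12.

6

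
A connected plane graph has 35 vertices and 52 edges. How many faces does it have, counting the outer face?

19

Euler's formula for a connected plane graph: V − E + F = 2, so F = 2 − 35 + 52 = 19.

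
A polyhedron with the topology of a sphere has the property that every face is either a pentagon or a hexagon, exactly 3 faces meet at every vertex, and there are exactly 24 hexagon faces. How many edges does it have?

Let x be the number of pentagons; then F = 24 + x.
Edge–face incidences: 2E = 6·24 + 5·x = 144 + 5x.
Every vertex has degree 3, so 3V = 2E.
Euler: V − E + F = 2 ⇒ (2E)/3 − E + (24 + x) = 2.
Multiply by 6: 2·(2E) − 3·(2E) + 6·(24 + x) = 12, i.e. 144 + 6x − (144 + 5x) = 12.
Collecting terms: x = 12.
Then 2E = 144 + 5·12 = 204, so E = 102, V = 2E/3 = 68, F = 24 + 12 = 36.

102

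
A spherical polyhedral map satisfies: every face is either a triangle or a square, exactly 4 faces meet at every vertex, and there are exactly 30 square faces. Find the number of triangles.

8

Let x be the number of triangles; then F = 30 + x.
Edge–face incidences: 2E = 4·30 + 3·x = 120 + 3x.
Every vertex has degree 4, so 4V = 2E.
Euler: V − E + F = 2 ⇒ (2E)/4 − E + (30 + x) = 2.
Multiply by 8: 2·(2E) − 4·(2E) + 8·(30 + x) = 16, i.e. 240 + 8x − 2·(120 + 3x) = 16.
Collecting terms: 2x = 16, so x = 8.
Then 2E = 120 + 3·8 = 144, so E = 72, V = 2E/4 = 36, F = 30 + 8 = 38.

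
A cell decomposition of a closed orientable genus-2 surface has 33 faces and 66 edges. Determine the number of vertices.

31

For a closed orientable surface of genus 2, χ = 2 − 2·2 = -2.
V = -2 + E − F = -2 + 66 − 33 = 31.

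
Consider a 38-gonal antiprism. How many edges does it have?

152

An antiprism on an n-gon has two n-gon caps and 2n triangles: V = 2·38 = 76, E = 4·38 = 152, F = 2·38 + 2 = 78.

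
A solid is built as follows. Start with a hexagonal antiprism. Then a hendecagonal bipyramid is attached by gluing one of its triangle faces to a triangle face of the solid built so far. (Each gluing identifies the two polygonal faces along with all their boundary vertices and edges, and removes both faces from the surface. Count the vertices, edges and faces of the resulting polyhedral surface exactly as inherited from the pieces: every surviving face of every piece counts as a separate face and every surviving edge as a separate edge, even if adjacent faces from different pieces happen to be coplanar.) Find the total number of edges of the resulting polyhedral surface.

54

A hexagonal antiprism: V=12, E=24, F=14.
Attach a hendecagonal bipyramid (V=13, E=33, F=22) along a 3-gon: merge 3 vertices and 3 edges, delete both glued faces → V=22, E=54, F=34.
Check: V − E + F = 22 − 54 + 34 = 2.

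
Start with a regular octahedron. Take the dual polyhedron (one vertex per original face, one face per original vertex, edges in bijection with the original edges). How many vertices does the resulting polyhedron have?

8

The base solid has V = 6, E = 12, F = 8.
The dual swaps V and F and preserves E: V′ = F = 8, E′ = E = 12, F′ = V = 6.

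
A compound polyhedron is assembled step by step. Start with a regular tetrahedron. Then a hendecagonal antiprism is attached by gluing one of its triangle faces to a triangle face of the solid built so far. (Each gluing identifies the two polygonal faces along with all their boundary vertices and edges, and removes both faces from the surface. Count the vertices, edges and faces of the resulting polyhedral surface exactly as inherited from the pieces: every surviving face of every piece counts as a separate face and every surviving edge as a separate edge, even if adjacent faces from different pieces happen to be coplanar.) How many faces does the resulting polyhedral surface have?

26

A regular tetrahedron: V=4, E=6, F=4.
Attach a hendecagonal antiprism (V=22, E=44, F=24) along a 3-gon: merge 3 vertices and 3 edges, delete both glued faces → V=23, E=47, F=26.
Check: V − E + F = 23 − 47 + 26 = 2.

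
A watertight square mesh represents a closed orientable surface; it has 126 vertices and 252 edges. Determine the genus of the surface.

Every face is a square and each edge borders two faces, so 4F = 2·252, giving F = 126.
χ = V − E + F = 126 − 252 + 126 = 0.
For a closed orientable surface χ = 2 − 2g, so g = (2 − (0))/2 = 1.

1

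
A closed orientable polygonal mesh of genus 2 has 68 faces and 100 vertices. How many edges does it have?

For a closed orientable surface of genus 2, χ = 2 − 2·2 = -2.
E = V + F − (-2) = 100 + 68 − (-2) = 170.

170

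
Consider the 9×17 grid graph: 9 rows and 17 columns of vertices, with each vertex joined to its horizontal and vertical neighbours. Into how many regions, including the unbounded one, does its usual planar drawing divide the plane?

The grid has V = 9·17 = 153 vertices and E = 9·16 + 17·8 = 280 edges.
F = 2 − V + E = 2 − 153 + 280 = 129.

129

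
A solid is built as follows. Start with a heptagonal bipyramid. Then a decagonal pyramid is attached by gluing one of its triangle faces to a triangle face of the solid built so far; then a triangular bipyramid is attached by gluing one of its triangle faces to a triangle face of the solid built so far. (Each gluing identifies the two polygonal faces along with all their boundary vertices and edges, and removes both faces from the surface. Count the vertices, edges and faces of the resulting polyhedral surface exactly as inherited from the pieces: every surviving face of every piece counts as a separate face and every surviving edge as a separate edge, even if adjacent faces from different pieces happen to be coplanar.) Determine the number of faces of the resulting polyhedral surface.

27

A heptagonal bipyramid: V=9, E=21, F=14.
Attach a decagonal pyramid (V=11, E=20, F=11) along a 3-gon: merge 3 vertices and 3 edges, delete both glued faces → V=17, E=38, F=23.
Attach a triangular bipyramid (V=5, E=9, F=6) along a 3-gon: merge 3 vertices and 3 edges, delete both glued faces → V=19, E=44, F=27.
Check: V − E + F = 19 − 44 + 27 = 2.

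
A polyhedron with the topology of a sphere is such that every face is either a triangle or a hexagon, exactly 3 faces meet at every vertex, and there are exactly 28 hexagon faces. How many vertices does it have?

Let x be the number of triangles; then F = 28 + x.
Edge–face incidences: 2E = 6·28 + 3·x = 168 + 3x.
Every vertex has degree 3, so 3V = 2E.
Euler: V − E + F = 2 ⇒ (2E)/3 − E + (28 + x) = 2.
Multiply by 6: 2·(2E) − 3·(2E) + 6·(28 + x) = 12, i.e. 168 + 6x − (168 + 3x) = 12.
Collecting terms: 3x = 12, so x = 4.
Then 2E = 168 + 3·4 = 180, so E = 90, V = 2E/3 = 60, F = 28 + 4 = 32.

60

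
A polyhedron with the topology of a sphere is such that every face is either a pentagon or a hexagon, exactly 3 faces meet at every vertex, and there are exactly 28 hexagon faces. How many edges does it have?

Let x be the number of pentagons; then F = 28 + x.
Edge–face incidences: 2E = 6·28 + 5·x = 168 + 5x.
Every vertex has degree 3, so 3V = 2E.
Euler: V − E + F = 2 ⇒ (2E)/3 − E + (28 + x) = 2.
Multiply by 6: 2·(2E) − 3·(2E) + 6·(28 + x) = 12, i.e. 168 + 6x − (168 + 5x) = 12.
Collecting terms: x = 12.
Then 2E = 168 + 5·12 = 228, so E = 114, V = 2E/3 = 76, F = 28 + 12 = 40.

114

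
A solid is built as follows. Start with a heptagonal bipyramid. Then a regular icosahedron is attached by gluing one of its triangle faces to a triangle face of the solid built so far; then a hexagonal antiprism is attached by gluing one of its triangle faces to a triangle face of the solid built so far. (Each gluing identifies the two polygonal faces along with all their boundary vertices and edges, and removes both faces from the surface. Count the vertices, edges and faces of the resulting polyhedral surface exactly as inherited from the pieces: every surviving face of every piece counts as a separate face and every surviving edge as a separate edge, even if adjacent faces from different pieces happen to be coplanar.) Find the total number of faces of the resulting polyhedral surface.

A heptagonal bipyramid: V=9, E=21, F=14.
Attach a regular icosahedron (V=12, E=30, F=20) along a 3-gon: merge 3 vertices and 3 edges, delete both glued faces → V=18, E=48, F=32.
Attach a hexagonal antiprism (V=12, E=24, F=14) along a 3-gon: merge 3 vertices and 3 edges, delete both glued faces → V=27, E=69, F=44.
Check: V − E + F = 27 − 69 + 44 = 2.

44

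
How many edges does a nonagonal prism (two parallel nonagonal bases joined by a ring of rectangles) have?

27

A prism on an n-gon has two n-gon bases and n rectangular sides: V = 2·9 = 18, E = 3·9 = 27, F = 9 + 2 = 11.
Check: V − E + F = 18 − 27 + 11 = 2.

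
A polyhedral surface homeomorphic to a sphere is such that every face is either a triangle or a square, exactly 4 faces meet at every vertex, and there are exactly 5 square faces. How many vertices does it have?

11

Let x be the number of triangles; then F = 5 + x.
Edge–face incidences: 2E = 4·5 + 3·x = 20 + 3x.
Every vertex has degree 4, so 4V = 2E.
Euler: V − E + F = 2 ⇒ (2E)/4 − E + (5 + x) = 2.
Multiply by 8: 2·(2E) − 4·(2E) + 8·(5 + x) = 16, i.e. 40 + 8x − 2·(20 + 3x) = 16.
Collecting terms: 2x = 16, so x = 8.
Then 2E = 20 + 3·8 = 44, so E = 22, V = 2E/4 = 11, F = 5 + 8 = 13.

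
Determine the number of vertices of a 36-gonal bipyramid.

38

A bipyramid over an n-gon has 2n triangular faces and n + 2 vertices: V = 36 + 2 = 38, E = 3·36 = 108, F = 2·36 = 72.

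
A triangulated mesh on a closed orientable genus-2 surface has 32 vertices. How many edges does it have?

χ = 2 − 2·2 = -2, and every face is a triangle so 3F = 2E.
V − E + F = -2 with E = 3F/2 gives 32 − (3/2 − 1)·F = -2, so F = 68 and E = 102.

102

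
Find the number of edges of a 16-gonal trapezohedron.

The n-trapezohedron (dual of the n-antiprism) has V = 2·16 + 2 = 34, E = 4·16 = 64, F = 2·16 = 32.

64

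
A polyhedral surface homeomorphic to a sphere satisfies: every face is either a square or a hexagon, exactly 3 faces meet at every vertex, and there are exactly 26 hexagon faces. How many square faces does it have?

Let x be the number of squares; then F = 26 + x.
Edge–face incidences: 2E = 6·26 + 4·x = 156 + 4x.
Every vertex has degree 3, so 3V = 2E.
Euler: V − E + F = 2 ⇒ (2E)/3 − E + (26 + x) = 2.
Multiply by 6: 2·(2E) − 3·(2E) + 6·(26 + x) = 12, i.e. 156 + 6x − (156 + 4x) = 12.
Collecting terms: 2x = 12, so x = 6.
Then 2E = 156 + 4·6 = 180, so E = 90, V = 2E/3 = 60, F = 26 + 6 = 32.

6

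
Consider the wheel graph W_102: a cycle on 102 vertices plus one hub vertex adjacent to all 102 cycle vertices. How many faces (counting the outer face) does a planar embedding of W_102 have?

103

W_102 has V = 102 + 1 = 103 vertices and E = 2·102 = 204 edges.
By Euler's formula F = 2 − V + E = 2 − 103 + 204 = 103.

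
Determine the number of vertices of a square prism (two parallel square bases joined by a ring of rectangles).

8

A prism on an n-gon has two n-gon bases and n rectangular sides: V = 2·4 = 8, E = 3·4 = 12, F = 4 + 2 = 6.
Check: V − E + F = 8 − 12 + 6 = 2.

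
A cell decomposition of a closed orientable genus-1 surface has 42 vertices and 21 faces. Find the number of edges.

For a closed orientable surface of genus 1, χ = 2 − 2·1 = 0.
E = V + F − (0) = 42 + 21 − (0) = 63.

63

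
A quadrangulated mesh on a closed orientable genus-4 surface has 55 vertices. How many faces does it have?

χ = 2 − 2·4 = -6, and every face is a square so 4F = 2E.
V − E + F = -6 with E = 4F/2 gives 55 − (4/2 − 1)·F = -6, so F = 61 and E = 122.

61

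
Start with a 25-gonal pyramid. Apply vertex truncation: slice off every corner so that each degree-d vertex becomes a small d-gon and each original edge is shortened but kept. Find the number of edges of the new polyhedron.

150

The base solid has V = 26, E = 50, F = 26.
Truncation replaces each original edge-end by a new vertex, so V′ = 2E = 100.
Each original edge survives, and each old vertex of degree d contributes d new edges; summing degrees gives Σd = 2E, so E′ = E + 2E = 3E = 150.
Each original face survives and each original vertex becomes one new face: F′ = F + V = 52.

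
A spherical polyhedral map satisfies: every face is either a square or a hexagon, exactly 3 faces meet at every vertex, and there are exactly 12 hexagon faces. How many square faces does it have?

6

Let x be the number of squares; then F = 12 + x.
Edge–face incidences: 2E = 6·12 + 4·x = 72 + 4x.
Every vertex has degree 3, so 3V = 2E.
Euler: V − E + F = 2 ⇒ (2E)/3 − E + (12 + x) = 2.
Multiply by 6: 2·(2E) − 3·(2E) + 6·(12 + x) = 12, i.e. 72 + 6x − (72 + 4x) = 12.
Collecting terms: 2x = 12, so x = 6.
Then 2E = 72 + 4·6 = 96, so E = 48, V = 2E/3 = 32, F = 12 + 6 = 18.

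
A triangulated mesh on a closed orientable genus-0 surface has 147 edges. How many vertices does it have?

χ = 2 − 2·0 = 2, and every face is a triangle so 3F = 2E.
F = 2E/3 = 98. Then V = 2 + E − F = 2 + 147 − 98 = 51.

51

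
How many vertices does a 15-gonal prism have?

A prism on an n-gon has two n-gon bases and n rectangular sides: V = 2·15 = 30, E = 3·15 = 45, F = 15 + 2 = 17.

30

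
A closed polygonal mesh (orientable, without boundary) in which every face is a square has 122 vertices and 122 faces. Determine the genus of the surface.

Every face is a square, so 2E = 4·122 = 488, giving E = 244.
χ = V − E + F = 122 − 244 + 122 = 0.
For a closed orientable surface χ = 2 − 2g, so g = (2 − (0))/2 = 1.

1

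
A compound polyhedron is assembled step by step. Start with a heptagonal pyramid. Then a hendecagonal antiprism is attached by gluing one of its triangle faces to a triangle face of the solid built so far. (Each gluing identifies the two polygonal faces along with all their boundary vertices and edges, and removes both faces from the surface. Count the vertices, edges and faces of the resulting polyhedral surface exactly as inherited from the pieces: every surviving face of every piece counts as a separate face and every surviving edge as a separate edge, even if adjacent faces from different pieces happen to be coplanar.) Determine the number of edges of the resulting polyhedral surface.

55

A heptagonal pyramid: V=8, E=14, F=8.
Attach a hendecagonal antiprism (V=22, E=44, F=24) along a 3-gon: merge 3 vertices and 3 edges, delete both glued faces → V=27, E=55, F=30.
Check: V − E + F = 27 − 55 + 30 = 2.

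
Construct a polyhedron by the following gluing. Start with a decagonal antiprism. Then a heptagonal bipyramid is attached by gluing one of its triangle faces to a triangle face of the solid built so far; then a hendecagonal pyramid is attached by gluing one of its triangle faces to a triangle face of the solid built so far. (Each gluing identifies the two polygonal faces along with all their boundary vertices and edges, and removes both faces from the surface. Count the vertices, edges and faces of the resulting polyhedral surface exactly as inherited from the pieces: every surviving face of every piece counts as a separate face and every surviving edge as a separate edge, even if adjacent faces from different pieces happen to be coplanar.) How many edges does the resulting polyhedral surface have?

A decagonal antiprism: V=20, E=40, F=22.
Attach a heptagonal bipyramid (V=9, E=21, F=14) along a 3-gon: merge 3 vertices and 3 edges, delete both glued faces → V=26, E=58, F=34.
Attach a hendecagonal pyramid (V=12, E=22, F=12) along a 3-gon: merge 3 vertices and 3 edges, delete both glued faces → V=35, E=77, F=44.
Check: V − E + F = 35 − 77 + 44 = 2.

77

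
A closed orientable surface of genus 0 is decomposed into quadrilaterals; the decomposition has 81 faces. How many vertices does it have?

χ = 2 − 2·0 = 2, and every face is a square so 4F = 2E.
E = 4·81/2 = 162. Then V = 2 + E − F = 2 + 162 − 81 = 83.

83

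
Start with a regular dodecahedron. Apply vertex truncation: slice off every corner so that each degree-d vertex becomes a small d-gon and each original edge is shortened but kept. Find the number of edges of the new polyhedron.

90

The base solid has V = 20, E = 30, F = 12.
Truncation replaces each original edge-end by a new vertex, so V′ = 2E = 60.
Each original edge survives, and each old vertex of degree d contributes d new edges; summing degrees gives Σd = 2E, so E′ = E + 2E = 3E = 90.
Each original face survives and each original vertex becomes one new face: F′ = F + V = 32.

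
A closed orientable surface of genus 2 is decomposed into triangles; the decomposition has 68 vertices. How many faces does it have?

χ = 2 − 2·2 = -2, and every face is a triangle so 3F = 2E.
V − E + F = -2 with E = 3F/2 gives 68 − (3/2 − 1)·F = -2, so F = 140 and E = 210.

140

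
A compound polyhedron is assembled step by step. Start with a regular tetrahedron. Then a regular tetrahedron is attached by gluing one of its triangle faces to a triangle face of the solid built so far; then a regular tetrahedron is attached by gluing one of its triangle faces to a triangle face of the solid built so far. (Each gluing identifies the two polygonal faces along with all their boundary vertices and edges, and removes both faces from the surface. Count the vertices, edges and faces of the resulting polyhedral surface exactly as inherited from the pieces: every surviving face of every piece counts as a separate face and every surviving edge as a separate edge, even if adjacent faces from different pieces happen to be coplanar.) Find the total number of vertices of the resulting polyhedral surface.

6

A regular tetrahedron: V=4, E=6, F=4.
Attach a regular tetrahedron (V=4, E=6, F=4) along a 3-gon: merge 3 vertices and 3 edges, delete both glued faces → V=5, E=9, F=6.
Attach a regular tetrahedron (V=4, E=6, F=4) along a 3-gon: merge 3 vertices and 3 edges, delete both glued faces → V=6, E=12, F=8.
Check: V − E + F = 6 − 12 + 8 = 2.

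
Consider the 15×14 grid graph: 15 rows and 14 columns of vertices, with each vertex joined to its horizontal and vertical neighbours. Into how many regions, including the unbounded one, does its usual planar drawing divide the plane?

The grid has V = 15·14 = 210 vertices and E = 15·13 + 14·14 = 391 edges.
F = 2 − V + E = 2 − 210 + 391 = 183.

183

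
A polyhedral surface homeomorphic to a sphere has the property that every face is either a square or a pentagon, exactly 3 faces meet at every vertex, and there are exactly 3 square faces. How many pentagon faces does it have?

6

Let x be the number of pentagons; then F = 3 + x.
Edge–face incidences: 2E = 4·3 + 5·x = 12 + 5x.
Every vertex has degree 3, so 3V = 2E.
Euler: V − E + F = 2 ⇒ (2E)/3 − E + (3 + x) = 2.
Multiply by 6: 2·(2E) − 3·(2E) + 6·(3 + x) = 12, i.e. 18 + 6x − (12 + 5x) = 12.
Collecting terms: x + 6 = 12, so x = 6.
Then 2E = 12 + 5·6 = 42, so E = 21, V = 2E/3 = 14, F = 3 + 6 = 9.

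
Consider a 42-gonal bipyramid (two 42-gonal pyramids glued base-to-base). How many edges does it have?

A bipyramid over an n-gon has 2n triangular faces and n + 2 vertices: V = 42 + 2 = 44, E = 3·42 = 126, F = 2·42 = 84.

126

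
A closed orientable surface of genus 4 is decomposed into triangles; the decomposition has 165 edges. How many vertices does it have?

χ = 2 − 2·4 = -6, and every face is a triangle so 3F = 2E.
F = 2E/3 = 110. Then V = -6 + E − F = -6 + 165 − 110 = 49.

49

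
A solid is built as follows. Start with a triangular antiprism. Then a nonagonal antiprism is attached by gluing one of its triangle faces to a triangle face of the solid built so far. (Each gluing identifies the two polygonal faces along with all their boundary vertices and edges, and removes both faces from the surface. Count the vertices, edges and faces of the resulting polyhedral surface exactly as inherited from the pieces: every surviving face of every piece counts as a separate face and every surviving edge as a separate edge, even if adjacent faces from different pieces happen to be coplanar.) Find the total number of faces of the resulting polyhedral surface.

A triangular antiprism: V=6, E=12, F=8.
Attach a nonagonal antiprism (V=18, E=36, F=20) along a 3-gon: merge 3 vertices and 3 edges, delete both glued faces → V=21, E=45, F=26.
Check: V − E + F = 21 − 45 + 26 = 2.

26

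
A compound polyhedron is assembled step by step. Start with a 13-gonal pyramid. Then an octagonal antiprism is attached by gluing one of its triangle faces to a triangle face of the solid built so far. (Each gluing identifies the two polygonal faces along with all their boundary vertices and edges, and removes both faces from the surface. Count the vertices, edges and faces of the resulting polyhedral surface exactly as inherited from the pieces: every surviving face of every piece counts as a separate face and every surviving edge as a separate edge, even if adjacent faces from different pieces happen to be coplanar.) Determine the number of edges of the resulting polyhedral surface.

A 13-gonal pyramid: V=14, E=26, F=14.
Attach an octagonal antiprism (V=16, E=32, F=18) along a 3-gon: merge 3 vertices and 3 edges, delete both glued faces → V=27, E=55, F=30.
Check: V − E + F = 27 − 55 + 30 = 2.

55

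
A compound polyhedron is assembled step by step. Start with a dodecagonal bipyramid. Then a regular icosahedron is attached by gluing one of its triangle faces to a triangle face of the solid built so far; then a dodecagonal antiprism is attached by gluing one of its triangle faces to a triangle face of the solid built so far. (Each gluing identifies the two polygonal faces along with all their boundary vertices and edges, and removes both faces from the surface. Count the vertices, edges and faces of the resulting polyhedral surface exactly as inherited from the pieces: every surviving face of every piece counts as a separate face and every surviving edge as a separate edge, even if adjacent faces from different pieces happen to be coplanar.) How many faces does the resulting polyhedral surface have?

66

A dodecagonal bipyramid: V=14, E=36, F=24.
Attach a regular icosahedron (V=12, E=30, F=20) along a 3-gon: merge 3 vertices and 3 edges, delete both glued faces → V=23, E=63, F=42.
Attach a dodecagonal antiprism (V=24, E=48, F=26) along a 3-gon: merge 3 vertices and 3 edges, delete both glued faces → V=44, E=108, F=66.
Check: V − E + F = 44 − 108 + 66 = 2.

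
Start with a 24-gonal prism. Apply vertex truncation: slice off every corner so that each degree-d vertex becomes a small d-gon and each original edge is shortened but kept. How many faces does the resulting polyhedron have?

The base solid has V = 48, E = 72, F = 26.
Truncation replaces each original edge-end by a new vertex, so V′ = 2E = 144.
Each original edge survives, and each old vertex of degree d contributes d new edges; summing degrees gives Σd = 2E, so E′ = E + 2E = 3E = 216.
Each original face survives and each original vertex becomes one new face: F′ = F + V = 74.

74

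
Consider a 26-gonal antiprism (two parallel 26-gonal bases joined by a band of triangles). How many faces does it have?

54

An antiprism on an n-gon has two n-gon caps and 2n triangles: V = 2·26 = 52, E = 4·26 = 104, F = 2·26 + 2 = 54.
Check: V − E + F = 52 − 104 + 54 = 2.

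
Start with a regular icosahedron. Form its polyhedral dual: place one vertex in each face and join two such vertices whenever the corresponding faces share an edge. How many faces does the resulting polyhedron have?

The base solid has V = 12, E = 30, F = 20.
The dual swaps V and F and preserves E: V′ = F = 20, E′ = E = 30, F′ = V = 12.

12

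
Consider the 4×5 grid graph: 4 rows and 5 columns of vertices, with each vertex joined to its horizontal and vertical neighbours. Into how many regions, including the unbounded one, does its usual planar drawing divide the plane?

The grid has V = 4·5 = 20 vertices and E = 4·4 + 5·3 = 31 edges.
F = 2 − V + E = 2 − 20 + 31 = 13.

13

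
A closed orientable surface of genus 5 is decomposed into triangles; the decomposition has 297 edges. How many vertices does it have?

χ = 2 − 2·5 = -8, and every face is a triangle so 3F = 2E.
F = 2E/3 = 198. Then V = -8 + E − F = -8 + 297 − 198 = 91.

91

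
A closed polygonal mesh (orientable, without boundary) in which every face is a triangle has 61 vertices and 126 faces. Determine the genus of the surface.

Every face is a triangle, so 2E = 3·126 = 378, giving E = 189.
χ = V − E + F = 61 − 189 + 126 = -2.
For a closed orientable surface χ = 2 − 2g, so g = (2 − (-2))/2 = 2.

2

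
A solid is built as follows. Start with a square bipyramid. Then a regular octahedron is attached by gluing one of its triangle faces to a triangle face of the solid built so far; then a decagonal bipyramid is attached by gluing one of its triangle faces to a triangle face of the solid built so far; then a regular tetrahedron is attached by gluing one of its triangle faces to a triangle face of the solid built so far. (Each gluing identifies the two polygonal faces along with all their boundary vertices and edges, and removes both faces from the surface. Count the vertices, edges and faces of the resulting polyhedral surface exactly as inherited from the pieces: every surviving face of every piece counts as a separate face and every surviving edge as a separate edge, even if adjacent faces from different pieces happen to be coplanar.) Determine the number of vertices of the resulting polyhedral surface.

19

A square bipyramid: V=6, E=12, F=8.
Attach a regular octahedron (V=6, E=12, F=8) along a 3-gon: merge 3 vertices and 3 edges, delete both glued faces → V=9, E=21, F=14.
Attach a decagonal bipyramid (V=12, E=30, F=20) along a 3-gon: merge 3 vertices and 3 edges, delete both glued faces → V=18, E=48, F=32.
Attach a regular tetrahedron (V=4, E=6, F=4) along a 3-gon: merge 3 vertices and 3 edges, delete both glued faces → V=19, E=51, F=34.
Check: V − E + F = 19 − 51 + 34 = 2.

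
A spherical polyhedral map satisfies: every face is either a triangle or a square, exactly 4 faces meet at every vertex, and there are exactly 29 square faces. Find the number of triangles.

8

Let x be the number of triangles; then F = 29 + x.
Edge–face incidences: 2E = 4·29 + 3·x = 116 + 3x.
Every vertex has degree 4, so 4V = 2E.
Euler: V − E + F = 2 ⇒ (2E)/4 − E + (29 + x) = 2.
Multiply by 8: 2·(2E) − 4·(2E) + 8·(29 + x) = 16, i.e. 232 + 8x − 2·(116 + 3x) = 16.
Collecting terms: 2x = 16, so x = 8.
Then 2E = 116 + 3·8 = 140, so E = 70, V = 2E/4 = 35, F = 29 + 8 = 37.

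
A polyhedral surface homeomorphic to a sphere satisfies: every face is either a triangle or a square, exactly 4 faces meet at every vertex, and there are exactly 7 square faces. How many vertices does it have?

13

Let x be the number of triangles; then F = 7 + x.
Edge–face incidences: 2E = 4·7 + 3·x = 28 + 3x.
Every vertex has degree 4, so 4V = 2E.
Euler: V − E + F = 2 ⇒ (2E)/4 − E + (7 + x) = 2.
Multiply by 8: 2·(2E) − 4·(2E) + 8·(7 + x) = 16, i.e. 56 + 8x − 2·(28 + 3x) = 16.
Collecting terms: 2x = 16, so x = 8.
Then 2E = 28 + 3·8 = 52, so E = 26, V = 2E/4 = 13, F = 7 + 8 = 15.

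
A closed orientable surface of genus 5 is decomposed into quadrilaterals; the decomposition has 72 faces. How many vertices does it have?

χ = 2 − 2·5 = -8, and every face is a square so 4F = 2E.
E = 4·72/2 = 144. Then V = -8 + E − F = -8 + 144 − 72 = 64.

64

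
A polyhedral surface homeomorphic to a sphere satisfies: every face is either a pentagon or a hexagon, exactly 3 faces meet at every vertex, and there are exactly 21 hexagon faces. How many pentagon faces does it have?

Let x be the number of pentagons; then F = 21 + x.
Edge–face incidences: 2E = 6·21 + 5·x = 126 + 5x.
Every vertex has degree 3, so 3V = 2E.
Euler: V − E + F = 2 ⇒ (2E)/3 − E + (21 + x) = 2.
Multiply by 6: 2·(2E) − 3·(2E) + 6·(21 + x) = 12, i.e. 126 + 6x − (126 + 5x) = 12.
Collecting terms: x = 12.
Then 2E = 126 + 5·12 = 186, so E = 93, V = 2E/3 = 62, F = 21 + 12 = 33.

12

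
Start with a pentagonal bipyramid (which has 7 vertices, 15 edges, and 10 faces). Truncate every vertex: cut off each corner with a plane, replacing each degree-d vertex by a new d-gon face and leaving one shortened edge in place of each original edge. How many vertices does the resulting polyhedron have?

Truncation replaces each original edge-end by a new vertex, so V′ = 2E = 30.
Each original edge survives, and each old vertex of degree d contributes d new edges; summing degrees gives Σd = 2E, so E′ = E + 2E = 3E = 45.
Each original face survives and each original vertex becomes one new face: F′ = F + V = 17.

30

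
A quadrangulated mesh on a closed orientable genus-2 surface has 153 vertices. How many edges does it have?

χ = 2 − 2·2 = -2, and every face is a square so 4F = 2E.
V − E + F = -2 with E = 4F/2 gives 153 − (4/2 − 1)·F = -2, so F = 155 and E = 310.

310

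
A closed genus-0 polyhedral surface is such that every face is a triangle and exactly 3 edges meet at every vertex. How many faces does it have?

4

Each face has 3 edges and each edge borders two faces, so 2E = 3F.
Each vertex has degree 3, so 3V = 2E and hence V = 3F/3.
Euler: V − E + F = 2 ⇒ (3F/3) − (3F/2) + F = 2.
Multiply by 6: (6 − 9 + 6)F = 12, i.e. 3F = 12.
So F = 4, E = 3·4/2 = 6, V = 3·4/3 = 4.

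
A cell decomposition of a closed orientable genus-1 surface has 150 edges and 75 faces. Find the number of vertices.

75

For a closed orientable surface of genus 1, χ = 2 − 2·1 = 0.
V = 0 + E − F = 0 + 150 − 75 = 75.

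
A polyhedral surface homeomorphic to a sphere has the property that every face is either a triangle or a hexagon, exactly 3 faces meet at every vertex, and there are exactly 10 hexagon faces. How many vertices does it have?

Let x be the number of triangles; then F = 10 + x.
Edge–face incidences: 2E = 6·10 + 3·x = 60 + 3x.
Every vertex has degree 3, so 3V = 2E.
Euler: V − E + F = 2 ⇒ (2E)/3 − E + (10 + x) = 2.
Multiply by 6: 2·(2E) − 3·(2E) + 6·(10 + x) = 12, i.e. 60 + 6x − (60 + 3x) = 12.
Collecting terms: 3x = 12, so x = 4.
Then 2E = 60 + 3·4 = 72, so E = 36, V = 2E/3 = 24, F = 10 + 4 = 14.

24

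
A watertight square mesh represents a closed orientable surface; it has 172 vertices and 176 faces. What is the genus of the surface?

3

Every face is a square, so 2E = 4·176 = 704, giving E = 352.
χ = V − E + F = 172 − 352 + 176 = -4.
For a closed orientable surface χ = 2 − 2g, so g = (2 − (-4))/2 = 3.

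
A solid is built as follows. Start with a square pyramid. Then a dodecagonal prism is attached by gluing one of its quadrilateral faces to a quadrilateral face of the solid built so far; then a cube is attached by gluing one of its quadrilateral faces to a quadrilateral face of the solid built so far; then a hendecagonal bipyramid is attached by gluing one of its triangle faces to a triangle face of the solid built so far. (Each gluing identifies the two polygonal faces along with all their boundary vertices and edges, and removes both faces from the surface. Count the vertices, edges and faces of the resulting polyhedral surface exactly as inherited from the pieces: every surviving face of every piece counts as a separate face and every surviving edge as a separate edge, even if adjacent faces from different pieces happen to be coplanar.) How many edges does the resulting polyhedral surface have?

A square pyramid: V=5, E=8, F=5.
Attach a dodecagonal prism (V=24, E=36, F=14) along a 4-gon: merge 4 vertices and 4 edges, delete both glued faces → V=25, E=40, F=17.
Attach a cube (V=8, E=12, F=6) along a 4-gon: merge 4 vertices and 4 edges, delete both glued faces → V=29, E=48, F=21.
Attach a hendecagonal bipyramid (V=13, E=33, F=22) along a 3-gon: merge 3 vertices and 3 edges, delete both glued faces → V=39, E=78, F=41.
Check: V − E + F = 39 − 78 + 41 = 2.

78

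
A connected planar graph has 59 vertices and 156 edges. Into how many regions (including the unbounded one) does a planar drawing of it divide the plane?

99

Euler's formula for a connected plane graph: V − E + F = 2, so F = 2 − 59 + 156 = 99.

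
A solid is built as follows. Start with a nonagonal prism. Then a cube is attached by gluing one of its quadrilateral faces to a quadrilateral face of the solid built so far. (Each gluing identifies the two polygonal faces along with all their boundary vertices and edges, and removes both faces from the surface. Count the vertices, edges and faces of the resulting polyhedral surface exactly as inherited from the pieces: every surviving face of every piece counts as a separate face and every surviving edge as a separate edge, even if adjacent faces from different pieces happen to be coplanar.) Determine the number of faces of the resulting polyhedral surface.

A nonagonal prism: V=18, E=27, F=11.
Attach a cube (V=8, E=12, F=6) along a 4-gon: merge 4 vertices and 4 edges, delete both glued faces → V=22, E=35, F=15.
Check: V − E + F = 22 − 35 + 15 = 2.

15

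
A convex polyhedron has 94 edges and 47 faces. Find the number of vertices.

49

Here V − E + F = 2.
V = 2 + E − F = 2 + 94 − 47 = 49.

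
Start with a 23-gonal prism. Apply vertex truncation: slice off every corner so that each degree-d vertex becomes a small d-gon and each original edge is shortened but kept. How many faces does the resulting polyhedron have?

71

The base solid has V = 46, E = 69, F = 25.
Truncation replaces each original edge-end by a new vertex, so V′ = 2E = 138.
Each original edge survives, and each old vertex of degree d contributes d new edges; summing degrees gives Σd = 2E, so E′ = E + 2E = 3E = 207.
Each original face survives and each original vertex becomes one new face: F′ = F + V = 71.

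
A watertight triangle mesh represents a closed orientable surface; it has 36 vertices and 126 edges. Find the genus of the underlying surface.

Every face is a triangle and each edge borders two faces, so 3F = 2·126, giving F = 84.
χ = V − E + F = 36 − 126 + 84 = -6.
For a closed orientable surface χ = 2 − 2g, so g = (2 − (-6))/2 = 4.

4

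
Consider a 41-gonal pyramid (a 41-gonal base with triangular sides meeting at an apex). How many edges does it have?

A pyramid on an n-gon base has one n-gon and n triangles: V = 41 + 1 = 42, E = 2·41 = 82, F = 41 + 1 = 42.

82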